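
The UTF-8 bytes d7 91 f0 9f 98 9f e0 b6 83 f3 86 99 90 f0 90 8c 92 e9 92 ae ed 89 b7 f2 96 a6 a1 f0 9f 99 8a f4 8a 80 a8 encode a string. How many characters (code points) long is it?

10

Byte at offset 0: 0xD7 = 11010111 → 2-byte char (#1). Advance 2.
Byte at offset 2: 0xF0 = 11110000 → 4-byte char (#2). Advance 4.
Byte at offset 6: 0xE0 = 11100000 → 3-byte char (#3). Advance 3.
Byte at offset 9: 0xF3 = 11110011 → 4-byte char (#4). Advance 4.
Byte at offset 13: 0xF0 = 11110000 → 4-byte char (#5). Advance 4.
Byte at offset 17: 0xE9 = 11101001 → 3-byte char (#6). Advance 3.
Byte at offset 20: 0xED = 11101101 → 3-byte char (#7). Advance 3.
Byte at offset 23: 0xF2 = 11110010 → 4-byte char (#8). Advance 4.
Byte at offset 27: 0xF0 = 11110000 → 4-byte char (#9). Advance 4.
Byte at offset 31: 0xF4 = 11110100 → 4-byte char (#10). Advance 4.
Reached end at offset 35 after 10 code points.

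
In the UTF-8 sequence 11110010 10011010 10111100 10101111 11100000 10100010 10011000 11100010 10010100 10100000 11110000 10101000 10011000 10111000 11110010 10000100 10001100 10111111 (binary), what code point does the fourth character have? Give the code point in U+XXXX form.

Offset 0: leading byte 0xF2 = 11110010 → 4-byte char #1 = F2 9A BC AF.
Offset 4: leading byte 0xE0 = 11100000 → 3-byte char #2 = E0 A2 98.
Offset 7: leading byte 0xE2 = 11100010 → 3-byte char #3 = E2 94 A0.
Offset 10: leading byte 0xF0 = 11110000 → 4-byte char #4 = F0 A8 98 B8.
Leading byte 0xF0 = 11110000 matches 11110xxx → 4-byte sequence.
Byte 1: 0xF0 = 11110000, payload 000 (3 bits).
Byte 2: 0xA8 = 10101000 (10xxxxxx ✓), payload 101000.
Byte 3: 0x98 = 10011000 (10xxxxxx ✓), payload 011000.
Byte 4: 0xB8 = 10111000 (10xxxxxx ✓), payload 111000.
Concatenate: 000101000011000111000 = 0x28638 (21 bits → U+28638).

U+28638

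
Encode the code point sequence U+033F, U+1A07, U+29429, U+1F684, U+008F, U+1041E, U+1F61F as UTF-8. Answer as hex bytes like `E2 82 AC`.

CC BF E1 A8 87 F0 A9 90 A9 F0 9F 9A 84 C2 8F F0 90 90 9E F0 9F 98 9F

U+033F: 2-byte form → CC BF.
U+1A07: 3-byte form → E1 A8 87.
U+29429: 4-byte form → F0 A9 90 A9.
U+1F684: 4-byte form → F0 9F 9A 84.
U+008F: 2-byte form → C2 8F.
U+1041E: 4-byte form → F0 90 90 9E.
U+1F61F: 4-byte form → F0 9F 98 9F.
Concatenated (23 bytes): CC BF E1 A8 87 F0 A9 90 A9 F0 9F 9A 84 C2 8F F0 90 90 9E F0 9F 98 9F.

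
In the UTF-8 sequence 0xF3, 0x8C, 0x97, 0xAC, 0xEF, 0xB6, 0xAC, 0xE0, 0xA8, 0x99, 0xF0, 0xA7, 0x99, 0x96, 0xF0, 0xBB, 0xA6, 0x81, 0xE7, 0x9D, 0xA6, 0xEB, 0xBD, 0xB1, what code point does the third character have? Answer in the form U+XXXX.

U+0A19

Offset 0: leading byte 0xF3 = 11110011 → 4-byte char #1 = F3 8C 97 AC.
Offset 4: leading byte 0xEF = 11101111 → 3-byte char #2 = EF B6 AC.
Offset 7: leading byte 0xE0 = 11100000 → 3-byte char #3 = E0 A8 99.
Leading byte 0xE0 = 11100000 matches 1110xxxx → 3-byte sequence.
Byte 1: 0xE0 = 11100000, payload 0000 (4 bits).
Byte 2: 0xA8 = 10101000 (10xxxxxx ✓), payload 101000.
Byte 3: 0x99 = 10011001 (10xxxxxx ✓), payload 011001.
Concatenate: 0000101000011001 = 0xA19 (16 bits → U+0A19).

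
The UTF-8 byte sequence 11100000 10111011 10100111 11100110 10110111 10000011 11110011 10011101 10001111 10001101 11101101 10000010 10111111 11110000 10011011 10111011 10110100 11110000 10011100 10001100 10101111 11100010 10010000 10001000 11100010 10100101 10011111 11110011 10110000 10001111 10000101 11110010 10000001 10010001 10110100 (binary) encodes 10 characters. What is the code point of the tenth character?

Offset 0: leading byte 0xE0 = 11100000 → 3-byte char #1 = E0 BB A7.
Offset 3: leading byte 0xE6 = 11100110 → 3-byte char #2 = E6 B7 83.
Offset 6: leading byte 0xF3 = 11110011 → 4-byte char #3 = F3 9D 8F 8D.
Offset 10: leading byte 0xED = 11101101 → 3-byte char #4 = ED 82 BF.
Offset 13: leading byte 0xF0 = 11110000 → 4-byte char #5 = F0 9B BB B4.
Offset 17: leading byte 0xF0 = 11110000 → 4-byte char #6 = F0 9C 8C AF.
Offset 21: leading byte 0xE2 = 11100010 → 3-byte char #7 = E2 90 88.
Offset 24: leading byte 0xE2 = 11100010 → 3-byte char #8 = E2 A5 9F.
Offset 27: leading byte 0xF3 = 11110011 → 4-byte char #9 = F3 B0 8F 85.
Offset 31: leading byte 0xF2 = 11110010 → 4-byte char #10 = F2 81 91 B4.
Leading byte 0xF2 = 11110010 matches 11110xxx → 4-byte sequence.
Byte 1: 0xF2 = 11110010, payload 010 (3 bits).
Byte 2: 0x81 = 10000001 (10xxxxxx ✓), payload 000001.
Byte 3: 0x91 = 10010001 (10xxxxxx ✓), payload 010001.
Byte 4: 0xB4 = 10110100 (10xxxxxx ✓), payload 110100.
Concatenate: 010000001010001110100 = 0x81474 (21 bits → U+81474).

U+81474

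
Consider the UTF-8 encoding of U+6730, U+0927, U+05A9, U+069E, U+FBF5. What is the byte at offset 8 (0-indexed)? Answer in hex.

0xDA

U+6730 → 3-byte form E6 9C B0 at offsets 0–2.
U+0927 → 3-byte form E0 A4 A7 at offsets 3–5.
U+05A9 → 2-byte form D6 A9 at offsets 6–7.
U+069E → 2-byte form DA 9E at offsets 8–9.
Offset 8 falls in char 4's range; it's byte 1 of DA 9E = 0xDA.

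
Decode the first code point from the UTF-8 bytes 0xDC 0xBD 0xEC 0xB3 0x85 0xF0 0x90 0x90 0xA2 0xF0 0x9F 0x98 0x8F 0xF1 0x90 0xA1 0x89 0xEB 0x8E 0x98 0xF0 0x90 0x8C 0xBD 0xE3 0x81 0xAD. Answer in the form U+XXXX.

Offset 0: leading byte 0xDC = 11011100 → 2-byte char #1 = DC BD.
Leading byte 0xDC = 11011100 matches 110xxxxx → 2-byte sequence.
Byte 1: 0xDC = 11011100, payload 11100 (5 bits).
Byte 2: 0xBD = 10111101 (10xxxxxx ✓), payload 111101.
Concatenate: 11100111101 = 0x73D (11 bits → U+073D).

U+073D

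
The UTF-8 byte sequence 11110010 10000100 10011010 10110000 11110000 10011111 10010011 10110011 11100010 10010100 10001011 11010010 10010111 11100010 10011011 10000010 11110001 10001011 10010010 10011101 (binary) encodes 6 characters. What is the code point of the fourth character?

U+0497

Offset 0: leading byte 0xF2 = 11110010 → 4-byte char #1 = F2 84 9A B0.
Offset 4: leading byte 0xF0 = 11110000 → 4-byte char #2 = F0 9F 93 B3.
Offset 8: leading byte 0xE2 = 11100010 → 3-byte char #3 = E2 94 8B.
Offset 11: leading byte 0xD2 = 11010010 → 2-byte char #4 = D2 97.
Leading byte 0xD2 = 11010010 matches 110xxxxx → 2-byte sequence.
Byte 1: 0xD2 = 11010010, payload 10010 (5 bits).
Byte 2: 0x97 = 10010111 (10xxxxxx ✓), payload 010111.
Concatenate: 10010010111 = 0x497 (11 bits → U+0497).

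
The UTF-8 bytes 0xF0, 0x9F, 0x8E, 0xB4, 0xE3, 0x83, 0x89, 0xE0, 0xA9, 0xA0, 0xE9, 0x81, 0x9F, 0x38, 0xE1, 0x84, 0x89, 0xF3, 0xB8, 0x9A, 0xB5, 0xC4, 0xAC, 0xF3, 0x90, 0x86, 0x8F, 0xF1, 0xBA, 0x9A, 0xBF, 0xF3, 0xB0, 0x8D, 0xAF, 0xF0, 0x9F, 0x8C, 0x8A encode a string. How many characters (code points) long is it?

12

Byte at offset 0: 0xF0 = 11110000 → 4-byte char (#1). Advance 4.
Byte at offset 4: 0xE3 = 11100011 → 3-byte char (#2). Advance 3.
Byte at offset 7: 0xE0 = 11100000 → 3-byte char (#3). Advance 3.
Byte at offset 10: 0xE9 = 11101001 → 3-byte char (#4). Advance 3.
Byte at offset 13: 0x38 = 00111000 → 1-byte char (#5). Advance 1.
Byte at offset 14: 0xE1 = 11100001 → 3-byte char (#6). Advance 3.
Byte at offset 17: 0xF3 = 11110011 → 4-byte char (#7). Advance 4.
Byte at offset 21: 0xC4 = 11000100 → 2-byte char (#8). Advance 2.
Byte at offset 23: 0xF3 = 11110011 → 4-byte char (#9). Advance 4.
Byte at offset 27: 0xF1 = 11110001 → 4-byte char (#10). Advance 4.
Byte at offset 31: 0xF3 = 11110011 → 4-byte char (#11). Advance 4.
Byte at offset 35: 0xF0 = 11110000 → 4-byte char (#12). Advance 4.
Reached end at offset 39 after 12 code points.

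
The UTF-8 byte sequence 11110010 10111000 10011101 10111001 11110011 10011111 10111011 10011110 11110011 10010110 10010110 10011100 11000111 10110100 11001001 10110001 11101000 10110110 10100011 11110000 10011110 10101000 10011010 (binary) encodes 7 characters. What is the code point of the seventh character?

U+1EA1A

Offset 0: leading byte 0xF2 = 11110010 → 4-byte char #1 = F2 B8 9D B9.
Offset 4: leading byte 0xF3 = 11110011 → 4-byte char #2 = F3 9F BB 9E.
Offset 8: leading byte 0xF3 = 11110011 → 4-byte char #3 = F3 96 96 9C.
Offset 12: leading byte 0xC7 = 11000111 → 2-byte char #4 = C7 B4.
Offset 14: leading byte 0xC9 = 11001001 → 2-byte char #5 = C9 B1.
Offset 16: leading byte 0xE8 = 11101000 → 3-byte char #6 = E8 B6 A3.
Offset 19: leading byte 0xF0 = 11110000 → 4-byte char #7 = F0 9E A8 9A.
Leading byte 0xF0 = 11110000 matches 11110xxx → 4-byte sequence.
Byte 1: 0xF0 = 11110000, payload 000 (3 bits).
Byte 2: 0x9E = 10011110 (10xxxxxx ✓), payload 011110.
Byte 3: 0xA8 = 10101000 (10xxxxxx ✓), payload 101000.
Byte 4: 0x9A = 10011010 (10xxxxxx ✓), payload 011010.
Concatenate: 000011110101000011010 = 0x1EA1A (21 bits → U+1EA1A).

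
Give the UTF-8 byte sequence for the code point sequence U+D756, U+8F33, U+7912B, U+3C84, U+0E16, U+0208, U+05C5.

U+D756: 3-byte form → ED 9D 96.
U+8F33: 3-byte form → E8 BC B3.
U+7912B: 4-byte form → F1 B9 84 AB.
U+3C84: 3-byte form → E3 B2 84.
U+0E16: 3-byte form → E0 B8 96.
U+0208: 2-byte form → C8 88.
U+05C5: 2-byte form → D7 85.
Concatenated (20 bytes): ED 9D 96 E8 BC B3 F1 B9 84 AB E3 B2 84 E0 B8 96 C8 88 D7 85.

ED 9D 96 E8 BC B3 F1 B9 84 AB E3 B2 84 E0 B8 96 C8 88 D7 85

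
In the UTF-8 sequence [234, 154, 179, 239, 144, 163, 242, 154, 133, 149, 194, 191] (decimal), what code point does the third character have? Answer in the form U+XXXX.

U+9A155

Offset 0: leading byte 0xEA = 11101010 → 3-byte char #1 = EA 9A B3.
Offset 3: leading byte 0xEF = 11101111 → 3-byte char #2 = EF 90 A3.
Offset 6: leading byte 0xF2 = 11110010 → 4-byte char #3 = F2 9A 85 95.
Leading byte 0xF2 = 11110010 matches 11110xxx → 4-byte sequence.
Byte 1: 0xF2 = 11110010, payload 010 (3 bits).
Byte 2: 0x9A = 10011010 (10xxxxxx ✓), payload 011010.
Byte 3: 0x85 = 10000101 (10xxxxxx ✓), payload 000101.
Byte 4: 0x95 = 10010101 (10xxxxxx ✓), payload 010101.
Concatenate: 010011010000101010101 = 0x9A155 (21 bits → U+9A155).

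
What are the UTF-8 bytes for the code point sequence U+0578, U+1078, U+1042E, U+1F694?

U+0578: 2-byte form → D5 B8.
U+1078: 3-byte form → E1 81 B8.
U+1042E: 4-byte form → F0 90 90 AE.
U+1F694: 4-byte form → F0 9F 9A 94.
Concatenated (13 bytes): D5 B8 E1 81 B8 F0 90 90 AE F0 9F 9A 94.

D5 B8 E1 81 B8 F0 90 90 AE F0 9F 9A 94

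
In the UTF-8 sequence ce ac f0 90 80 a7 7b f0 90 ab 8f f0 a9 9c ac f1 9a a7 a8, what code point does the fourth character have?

Offset 0: leading byte 0xCE = 11001110 → 2-byte char #1 = CE AC.
Offset 2: leading byte 0xF0 = 11110000 → 4-byte char #2 = F0 90 80 A7.
Offset 6: leading byte 0x7B = 01111011 → 1-byte char #3 = 7B.
Offset 7: leading byte 0xF0 = 11110000 → 4-byte char #4 = F0 90 AB 8F.
Leading byte 0xF0 = 11110000 matches 11110xxx → 4-byte sequence.
Byte 1: 0xF0 = 11110000, payload 000 (3 bits).
Byte 2: 0x90 = 10010000 (10xxxxxx ✓), payload 010000.
Byte 3: 0xAB = 10101011 (10xxxxxx ✓), payload 101011.
Byte 4: 0x8F = 10001111 (10xxxxxx ✓), payload 001111.
Concatenate: 000010000101011001111 = 0x10ACF (21 bits → U+10ACF).

U+10ACF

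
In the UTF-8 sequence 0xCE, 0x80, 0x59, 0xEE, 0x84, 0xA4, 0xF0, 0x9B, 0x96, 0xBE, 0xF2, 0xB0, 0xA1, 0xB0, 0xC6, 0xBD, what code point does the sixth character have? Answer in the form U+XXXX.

Offset 0: leading byte 0xCE = 11001110 → 2-byte char #1 = CE 80.
Offset 2: leading byte 0x59 = 01011001 → 1-byte char #2 = 59.
Offset 3: leading byte 0xEE = 11101110 → 3-byte char #3 = EE 84 A4.
Offset 6: leading byte 0xF0 = 11110000 → 4-byte char #4 = F0 9B 96 BE.
Offset 10: leading byte 0xF2 = 11110010 → 4-byte char #5 = F2 B0 A1 B0.
Offset 14: leading byte 0xC6 = 11000110 → 2-byte char #6 = C6 BD.
Leading byte 0xC6 = 11000110 matches 110xxxxx → 2-byte sequence.
Byte 1: 0xC6 = 11000110, payload 00110 (5 bits).
Byte 2: 0xBD = 10111101 (10xxxxxx ✓), payload 111101.
Concatenate: 00110111101 = 0x1BD (11 bits → U+01BD).

U+01BD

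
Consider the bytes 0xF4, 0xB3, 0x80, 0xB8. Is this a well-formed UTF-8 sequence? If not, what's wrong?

invalid (encodes a value above U+10FFFF)

Leading byte 0xF4 = 11110100 → 4-byte form.
Payload = 0x133038, which exceeds U+10FFFF, the maximum Unicode code point. (Leading bytes F5–FF, or F4 followed by ≥ 0x90, are invalid.)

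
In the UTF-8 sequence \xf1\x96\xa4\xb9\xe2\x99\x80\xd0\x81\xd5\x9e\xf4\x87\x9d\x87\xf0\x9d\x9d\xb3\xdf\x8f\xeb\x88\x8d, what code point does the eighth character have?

U+B20D

Offset 0: leading byte 0xF1 = 11110001 → 4-byte char #1 = F1 96 A4 B9.
Offset 4: leading byte 0xE2 = 11100010 → 3-byte char #2 = E2 99 80.
Offset 7: leading byte 0xD0 = 11010000 → 2-byte char #3 = D0 81.
Offset 9: leading byte 0xD5 = 11010101 → 2-byte char #4 = D5 9E.
Offset 11: leading byte 0xF4 = 11110100 → 4-byte char #5 = F4 87 9D 87.
Offset 15: leading byte 0xF0 = 11110000 → 4-byte char #6 = F0 9D 9D B3.
Offset 19: leading byte 0xDF = 11011111 → 2-byte char #7 = DF 8F.
Offset 21: leading byte 0xEB = 11101011 → 3-byte char #8 = EB 88 8D.
Leading byte 0xEB = 11101011 matches 1110xxxx → 3-byte sequence.
Byte 1: 0xEB = 11101011, payload 1011 (4 bits).
Byte 2: 0x88 = 10001000 (10xxxxxx ✓), payload 001000.
Byte 3: 0x8D = 10001101 (10xxxxxx ✓), payload 001101.
Concatenate: 1011001000001101 = 0xB20D (16 bits → U+B20D).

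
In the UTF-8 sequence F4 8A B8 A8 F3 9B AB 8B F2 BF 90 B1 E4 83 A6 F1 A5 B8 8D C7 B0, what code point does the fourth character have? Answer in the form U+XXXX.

U+40E6

Offset 0: leading byte 0xF4 = 11110100 → 4-byte char #1 = F4 8A B8 A8.
Offset 4: leading byte 0xF3 = 11110011 → 4-byte char #2 = F3 9B AB 8B.
Offset 8: leading byte 0xF2 = 11110010 → 4-byte char #3 = F2 BF 90 B1.
Offset 12: leading byte 0xE4 = 11100100 → 3-byte char #4 = E4 83 A6.
Leading byte 0xE4 = 11100100 matches 1110xxxx → 3-byte sequence.
Byte 1: 0xE4 = 11100100, payload 0100 (4 bits).
Byte 2: 0x83 = 10000011 (10xxxxxx ✓), payload 000011.
Byte 3: 0xA6 = 10100110 (10xxxxxx ✓), payload 100110.
Concatenate: 0100000011100110 = 0x40E6 (16 bits → U+40E6).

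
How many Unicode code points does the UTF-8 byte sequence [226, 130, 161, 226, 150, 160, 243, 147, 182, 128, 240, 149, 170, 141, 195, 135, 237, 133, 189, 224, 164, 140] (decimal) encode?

Byte at offset 0: 0xE2 = 11100010 → 3-byte char (#1). Advance 3.
Byte at offset 3: 0xE2 = 11100010 → 3-byte char (#2). Advance 3.
Byte at offset 6: 0xF3 = 11110011 → 4-byte char (#3). Advance 4.
Byte at offset 10: 0xF0 = 11110000 → 4-byte char (#4). Advance 4.
Byte at offset 14: 0xC3 = 11000011 → 2-byte char (#5). Advance 2.
Byte at offset 16: 0xED = 11101101 → 3-byte char (#6). Advance 3.
Byte at offset 19: 0xE0 = 11100000 → 3-byte char (#7). Advance 3.
Reached end at offset 22 after 7 code points.

7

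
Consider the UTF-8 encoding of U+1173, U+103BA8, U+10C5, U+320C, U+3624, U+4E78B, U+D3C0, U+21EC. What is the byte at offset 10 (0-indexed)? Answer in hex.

0xE3

U+1173 → 3-byte form E1 85 B3 at offsets 0–2.
U+103BA8 → 4-byte form F4 83 AE A8 at offsets 3–6.
U+10C5 → 3-byte form E1 83 85 at offsets 7–9.
U+320C → 3-byte form E3 88 8C at offsets 10–12.
Offset 10 falls in char 4's range; it's byte 1 of E3 88 8C = 0xE3.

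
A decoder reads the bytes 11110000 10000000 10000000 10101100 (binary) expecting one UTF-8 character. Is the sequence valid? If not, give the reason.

Leading byte 0xF0 = 11110000 → 4-byte form.
Continuation bytes all match 10xxxxxx. Payload decodes to 0x2C.
But 0x2C < 0x10000, the minimum for a 4-byte sequence — this is an overlong encoding.

invalid (overlong encoding)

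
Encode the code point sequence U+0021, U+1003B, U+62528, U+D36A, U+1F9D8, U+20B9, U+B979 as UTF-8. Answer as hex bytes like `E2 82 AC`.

21 F0 90 80 BB F1 A2 94 A8 ED 8D AA F0 9F A7 98 E2 82 B9 EB A5 B9

U+0021: 1-byte form → 21.
U+1003B: 4-byte form → F0 90 80 BB.
U+62528: 4-byte form → F1 A2 94 A8.
U+D36A: 3-byte form → ED 8D AA.
U+1F9D8: 4-byte form → F0 9F A7 98.
U+20B9: 3-byte form → E2 82 B9.
U+B979: 3-byte form → EB A5 B9.
Concatenated (22 bytes): 21 F0 90 80 BB F1 A2 94 A8 ED 8D AA F0 9F A7 98 E2 82 B9 EB A5 B9.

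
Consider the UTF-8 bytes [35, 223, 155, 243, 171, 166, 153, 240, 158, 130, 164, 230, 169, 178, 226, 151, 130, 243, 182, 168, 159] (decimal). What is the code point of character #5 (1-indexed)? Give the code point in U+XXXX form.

Offset 0: leading byte 0x23 = 00100011 → 1-byte char #1 = 23.
Offset 1: leading byte 0xDF = 11011111 → 2-byte char #2 = DF 9B.
Offset 3: leading byte 0xF3 = 11110011 → 4-byte char #3 = F3 AB A6 99.
Offset 7: leading byte 0xF0 = 11110000 → 4-byte char #4 = F0 9E 82 A4.
Offset 11: leading byte 0xE6 = 11100110 → 3-byte char #5 = E6 A9 B2.
Leading byte 0xE6 = 11100110 matches 1110xxxx → 3-byte sequence.
Byte 1: 0xE6 = 11100110, payload 0110 (4 bits).
Byte 2: 0xA9 = 10101001 (10xxxxxx ✓), payload 101001.
Byte 3: 0xB2 = 10110010 (10xxxxxx ✓), payload 110010.
Concatenate: 0110101001110010 = 0x6A72 (16 bits → U+6A72).

U+6A72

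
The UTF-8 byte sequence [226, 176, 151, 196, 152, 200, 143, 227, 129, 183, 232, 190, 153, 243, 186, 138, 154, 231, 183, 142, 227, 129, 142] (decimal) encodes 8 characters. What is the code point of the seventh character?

Offset 0: leading byte 0xE2 = 11100010 → 3-byte char #1 = E2 B0 97.
Offset 3: leading byte 0xC4 = 11000100 → 2-byte char #2 = C4 98.
Offset 5: leading byte 0xC8 = 11001000 → 2-byte char #3 = C8 8F.
Offset 7: leading byte 0xE3 = 11100011 → 3-byte char #4 = E3 81 B7.
Offset 10: leading byte 0xE8 = 11101000 → 3-byte char #5 = E8 BE 99.
Offset 13: leading byte 0xF3 = 11110011 → 4-byte char #6 = F3 BA 8A 9A.
Offset 17: leading byte 0xE7 = 11100111 → 3-byte char #7 = E7 B7 8E.
Leading byte 0xE7 = 11100111 matches 1110xxxx → 3-byte sequence.
Byte 1: 0xE7 = 11100111, payload 0111 (4 bits).
Byte 2: 0xB7 = 10110111 (10xxxxxx ✓), payload 110111.
Byte 3: 0x8E = 10001110 (10xxxxxx ✓), payload 001110.
Concatenate: 0111110111001110 = 0x7DCE (16 bits → U+7DCE).

U+7DCE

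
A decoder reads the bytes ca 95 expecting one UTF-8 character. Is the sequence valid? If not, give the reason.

valid

Leading byte 0xCA = 11001010 → 2-byte form.
Continuation bytes 0x95=10010101 all match 10xxxxxx.
Decoded value 0x295 is ≥ 0x80 (shortest form) and not a surrogate.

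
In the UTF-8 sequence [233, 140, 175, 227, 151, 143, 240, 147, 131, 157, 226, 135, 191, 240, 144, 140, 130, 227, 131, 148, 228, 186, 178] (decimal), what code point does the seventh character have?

Offset 0: leading byte 0xE9 = 11101001 → 3-byte char #1 = E9 8C AF.
Offset 3: leading byte 0xE3 = 11100011 → 3-byte char #2 = E3 97 8F.
Offset 6: leading byte 0xF0 = 11110000 → 4-byte char #3 = F0 93 83 9D.
Offset 10: leading byte 0xE2 = 11100010 → 3-byte char #4 = E2 87 BF.
Offset 13: leading byte 0xF0 = 11110000 → 4-byte char #5 = F0 90 8C 82.
Offset 17: leading byte 0xE3 = 11100011 → 3-byte char #6 = E3 83 94.
Offset 20: leading byte 0xE4 = 11100100 → 3-byte char #7 = E4 BA B2.
Leading byte 0xE4 = 11100100 matches 1110xxxx → 3-byte sequence.
Byte 1: 0xE4 = 11100100, payload 0100 (4 bits).
Byte 2: 0xBA = 10111010 (10xxxxxx ✓), payload 111010.
Byte 3: 0xB2 = 10110010 (10xxxxxx ✓), payload 110010.
Concatenate: 0100111010110010 = 0x4EB2 (16 bits → U+4EB2).

U+4EB2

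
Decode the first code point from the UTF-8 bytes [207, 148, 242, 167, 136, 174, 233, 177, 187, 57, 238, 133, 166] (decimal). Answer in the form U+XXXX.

Offset 0: leading byte 0xCF = 11001111 → 2-byte char #1 = CF 94.
Leading byte 0xCF = 11001111 matches 110xxxxx → 2-byte sequence.
Byte 1: 0xCF = 11001111, payload 01111 (5 bits).
Byte 2: 0x94 = 10010100 (10xxxxxx ✓), payload 010100.
Concatenate: 01111010100 = 0x3D4 (11 bits → U+03D4).

U+03D4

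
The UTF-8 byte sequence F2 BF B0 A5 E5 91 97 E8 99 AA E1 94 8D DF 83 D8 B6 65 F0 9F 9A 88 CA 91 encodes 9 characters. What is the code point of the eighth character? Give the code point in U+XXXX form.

Offset 0: leading byte 0xF2 = 11110010 → 4-byte char #1 = F2 BF B0 A5.
Offset 4: leading byte 0xE5 = 11100101 → 3-byte char #2 = E5 91 97.
Offset 7: leading byte 0xE8 = 11101000 → 3-byte char #3 = E8 99 AA.
Offset 10: leading byte 0xE1 = 11100001 → 3-byte char #4 = E1 94 8D.
Offset 13: leading byte 0xDF = 11011111 → 2-byte char #5 = DF 83.
Offset 15: leading byte 0xD8 = 11011000 → 2-byte char #6 = D8 B6.
Offset 17: leading byte 0x65 = 01100101 → 1-byte char #7 = 65.
Offset 18: leading byte 0xF0 = 11110000 → 4-byte char #8 = F0 9F 9A 88.
Leading byte 0xF0 = 11110000 matches 11110xxx → 4-byte sequence.
Byte 1: 0xF0 = 11110000, payload 000 (3 bits).
Byte 2: 0x9F = 10011111 (10xxxxxx ✓), payload 011111.
Byte 3: 0x9A = 10011010 (10xxxxxx ✓), payload 011010.
Byte 4: 0x88 = 10001000 (10xxxxxx ✓), payload 001000.
Concatenate: 000011111011010001000 = 0x1F688 (21 bits → U+1F688).

U+1F688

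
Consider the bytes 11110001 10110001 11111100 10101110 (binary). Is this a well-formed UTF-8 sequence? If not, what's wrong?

invalid (non-continuation byte where continuation expected)

Leading byte 0xF1 = 11110001 → 4-byte form.
Byte 3 is 0xFC = 11111100, which is not 10xxxxxx — expected a continuation byte.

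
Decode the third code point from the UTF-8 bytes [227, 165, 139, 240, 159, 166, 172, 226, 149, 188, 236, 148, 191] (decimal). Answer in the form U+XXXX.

Offset 0: leading byte 0xE3 = 11100011 → 3-byte char #1 = E3 A5 8B.
Offset 3: leading byte 0xF0 = 11110000 → 4-byte char #2 = F0 9F A6 AC.
Offset 7: leading byte 0xE2 = 11100010 → 3-byte char #3 = E2 95 BC.
Leading byte 0xE2 = 11100010 matches 1110xxxx → 3-byte sequence.
Byte 1: 0xE2 = 11100010, payload 0010 (4 bits).
Byte 2: 0x95 = 10010101 (10xxxxxx ✓), payload 010101.
Byte 3: 0xBC = 10111100 (10xxxxxx ✓), payload 111100.
Concatenate: 0010010101111100 = 0x257C (16 bits → U+257C).

U+257C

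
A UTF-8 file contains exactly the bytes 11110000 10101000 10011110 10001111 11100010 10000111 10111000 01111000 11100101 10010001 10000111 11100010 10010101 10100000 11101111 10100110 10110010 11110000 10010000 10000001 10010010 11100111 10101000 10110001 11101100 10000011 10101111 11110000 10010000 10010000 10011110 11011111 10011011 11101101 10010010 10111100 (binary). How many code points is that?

Byte at offset 0: 0xF0 = 11110000 → 4-byte char (#1). Advance 4.
Byte at offset 4: 0xE2 = 11100010 → 3-byte char (#2). Advance 3.
Byte at offset 7: 0x78 = 01111000 → 1-byte char (#3). Advance 1.
Byte at offset 8: 0xE5 = 11100101 → 3-byte char (#4). Advance 3.
Byte at offset 11: 0xE2 = 11100010 → 3-byte char (#5). Advance 3.
Byte at offset 14: 0xEF = 11101111 → 3-byte char (#6). Advance 3.
Byte at offset 17: 0xF0 = 11110000 → 4-byte char (#7). Advance 4.
Byte at offset 21: 0xE7 = 11100111 → 3-byte char (#8). Advance 3.
Byte at offset 24: 0xEC = 11101100 → 3-byte char (#9). Advance 3.
Byte at offset 27: 0xF0 = 11110000 → 4-byte char (#10). Advance 4.
Byte at offset 31: 0xDF = 11011111 → 2-byte char (#11). Advance 2.
Byte at offset 33: 0xED = 11101101 → 3-byte char (#12). Advance 3.
Reached end at offset 36 after 12 code points.

12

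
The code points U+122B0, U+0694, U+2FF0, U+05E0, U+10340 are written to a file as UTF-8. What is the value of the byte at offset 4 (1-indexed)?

1-indexed offset 4 is 0-indexed offset 3.
U+122B0 → 4-byte form F0 92 8A B0 at offsets 0–3.
Offset 3 falls in char 1's range; it's byte 4 of F0 92 8A B0 = 0xB0.

0xB0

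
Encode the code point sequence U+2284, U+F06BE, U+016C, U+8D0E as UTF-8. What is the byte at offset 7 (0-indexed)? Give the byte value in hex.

U+2284 → 3-byte form E2 8A 84 at offsets 0–2.
U+F06BE → 4-byte form F3 B0 9A BE at offsets 3–6.
U+016C → 2-byte form C5 AC at offsets 7–8.
Offset 7 falls in char 3's range; it's byte 1 of C5 AC = 0xC5.

0xC5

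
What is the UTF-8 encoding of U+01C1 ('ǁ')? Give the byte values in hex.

C7 81

U+01C1 = 0x1C1 = 449 decimal. In range U+0080–U+07FF → 2-byte form: 110xxxxx 10xxxxxx.
Binary (11 bits): 00111000001.
Split 5+6: 00111 | 000001.
Byte 1: 11000111 = 0xC7.
Byte 2: 10000001 = 0x81.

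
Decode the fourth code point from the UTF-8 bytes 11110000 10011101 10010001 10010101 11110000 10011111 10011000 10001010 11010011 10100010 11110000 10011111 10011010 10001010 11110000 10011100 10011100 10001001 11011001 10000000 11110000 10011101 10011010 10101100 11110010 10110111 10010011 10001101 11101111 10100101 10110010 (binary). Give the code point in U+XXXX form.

U+1F68A

Offset 0: leading byte 0xF0 = 11110000 → 4-byte char #1 = F0 9D 91 95.
Offset 4: leading byte 0xF0 = 11110000 → 4-byte char #2 = F0 9F 98 8A.
Offset 8: leading byte 0xD3 = 11010011 → 2-byte char #3 = D3 A2.
Offset 10: leading byte 0xF0 = 11110000 → 4-byte char #4 = F0 9F 9A 8A.
Leading byte 0xF0 = 11110000 matches 11110xxx → 4-byte sequence.
Byte 1: 0xF0 = 11110000, payload 000 (3 bits).
Byte 2: 0x9F = 10011111 (10xxxxxx ✓), payload 011111.
Byte 3: 0x9A = 10011010 (10xxxxxx ✓), payload 011010.
Byte 4: 0x8A = 10001010 (10xxxxxx ✓), payload 001010.
Concatenate: 000011111011010001010 = 0x1F68A (21 bits → U+1F68A).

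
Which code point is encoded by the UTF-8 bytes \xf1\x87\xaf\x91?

Leading byte 0xF1 = 11110001 matches 11110xxx → 4-byte sequence.
Byte 1: 0xF1 = 11110001, payload 001 (3 bits).
Byte 2: 0x87 = 10000111 (10xxxxxx ✓), payload 000111.
Byte 3: 0xAF = 10101111 (10xxxxxx ✓), payload 101111.
Byte 4: 0x91 = 10010001 (10xxxxxx ✓), payload 010001.
Concatenate: 001000111101111010001 = 0x47BD1 (21 bits → U+47BD1).

U+47BD1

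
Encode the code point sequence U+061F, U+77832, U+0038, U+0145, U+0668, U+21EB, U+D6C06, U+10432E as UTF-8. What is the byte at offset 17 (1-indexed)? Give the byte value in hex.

1-indexed offset 17 is 0-indexed offset 16.
U+061F → 2-byte form D8 9F at offsets 0–1.
U+77832 → 4-byte form F1 B7 A0 B2 at offsets 2–5.
U+0038 → 1-byte form 38 at offsets 6–6.
U+0145 → 2-byte form C5 85 at offsets 7–8.
U+0668 → 2-byte form D9 A8 at offsets 9–10.
U+21EB → 3-byte form E2 87 AB at offsets 11–13.
U+D6C06 → 4-byte form F3 96 B0 86 at offsets 14–17.
Offset 16 falls in char 7's range; it's byte 3 of F3 96 B0 86 = 0xB0.

0xB0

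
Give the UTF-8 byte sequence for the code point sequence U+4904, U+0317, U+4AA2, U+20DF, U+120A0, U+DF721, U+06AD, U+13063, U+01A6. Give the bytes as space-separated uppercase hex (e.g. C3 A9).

E4 A4 84 CC 97 E4 AA A2 E2 83 9F F0 92 82 A0 F3 9F 9C A1 DA AD F0 93 81 A3 C6 A6

U+4904: 3-byte form → E4 A4 84.
U+0317: 2-byte form → CC 97.
U+4AA2: 3-byte form → E4 AA A2.
U+20DF: 3-byte form → E2 83 9F.
U+120A0: 4-byte form → F0 92 82 A0.
U+DF721: 4-byte form → F3 9F 9C A1.
U+06AD: 2-byte form → DA AD.
U+13063: 4-byte form → F0 93 81 A3.
U+01A6: 2-byte form → C6 A6.
Concatenated (27 bytes): E4 A4 84 CC 97 E4 AA A2 E2 83 9F F0 92 82 A0 F3 9F 9C A1 DA AD F0 93 81 A3 C6 A6.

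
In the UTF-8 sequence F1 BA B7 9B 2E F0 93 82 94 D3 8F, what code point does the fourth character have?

U+04CF

Offset 0: leading byte 0xF1 = 11110001 → 4-byte char #1 = F1 BA B7 9B.
Offset 4: leading byte 0x2E = 00101110 → 1-byte char #2 = 2E.
Offset 5: leading byte 0xF0 = 11110000 → 4-byte char #3 = F0 93 82 94.
Offset 9: leading byte 0xD3 = 11010011 → 2-byte char #4 = D3 8F.
Leading byte 0xD3 = 11010011 matches 110xxxxx → 2-byte sequence.
Byte 1: 0xD3 = 11010011, payload 10011 (5 bits).
Byte 2: 0x8F = 10001111 (10xxxxxx ✓), payload 001111.
Concatenate: 10011001111 = 0x4CF (11 bits → U+04CF).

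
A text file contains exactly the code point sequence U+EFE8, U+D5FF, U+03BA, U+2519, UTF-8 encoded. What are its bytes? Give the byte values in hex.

EE BF A8 ED 97 BF CE BA E2 94 99

U+EFE8: 3-byte form → EE BF A8.
U+D5FF: 3-byte form → ED 97 BF.
U+03BA: 2-byte form → CE BA.
U+2519: 3-byte form → E2 94 99.
Concatenated (11 bytes): EE BF A8 ED 97 BF CE BA E2 94 99.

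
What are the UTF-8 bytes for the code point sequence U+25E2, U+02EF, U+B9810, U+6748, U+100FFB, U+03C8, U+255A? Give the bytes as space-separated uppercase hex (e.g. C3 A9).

E2 97 A2 CB AF F2 B9 A0 90 E6 9D 88 F4 80 BF BB CF 88 E2 95 9A

U+25E2: 3-byte form → E2 97 A2.
U+02EF: 2-byte form → CB AF.
U+B9810: 4-byte form → F2 B9 A0 90.
U+6748: 3-byte form → E6 9D 88.
U+100FFB: 4-byte form → F4 80 BF BB.
U+03C8: 2-byte form → CF 88.
U+255A: 3-byte form → E2 95 9A.
Concatenated (21 bytes): E2 97 A2 CB AF F2 B9 A0 90 E6 9D 88 F4 80 BF BB CF 88 E2 95 9A.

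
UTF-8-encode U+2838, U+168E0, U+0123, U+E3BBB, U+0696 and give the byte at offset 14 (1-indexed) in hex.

1-indexed offset 14 is 0-indexed offset 13.
U+2838 → 3-byte form E2 A0 B8 at offsets 0–2.
U+168E0 → 4-byte form F0 96 A3 A0 at offsets 3–6.
U+0123 → 2-byte form C4 A3 at offsets 7–8.
U+E3BBB → 4-byte form F3 A3 AE BB at offsets 9–12.
U+0696 → 2-byte form DA 96 at offsets 13–14.
Offset 13 falls in char 5's range; it's byte 1 of DA 96 = 0xDA.

0xDA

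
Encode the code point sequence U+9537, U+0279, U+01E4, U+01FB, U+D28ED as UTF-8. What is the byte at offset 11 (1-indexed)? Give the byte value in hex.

1-indexed offset 11 is 0-indexed offset 10.
U+9537 → 3-byte form E9 94 B7 at offsets 0–2.
U+0279 → 2-byte form C9 B9 at offsets 3–4.
U+01E4 → 2-byte form C7 A4 at offsets 5–6.
U+01FB → 2-byte form C7 BB at offsets 7–8.
U+D28ED → 4-byte form F3 92 A3 AD at offsets 9–12.
Offset 10 falls in char 5's range; it's byte 2 of F3 92 A3 AD = 0x92.

0x92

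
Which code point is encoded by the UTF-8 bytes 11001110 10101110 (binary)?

U+03AE

Leading byte 0xCE = 11001110 matches 110xxxxx → 2-byte sequence.
Byte 1: 0xCE = 11001110, payload 01110 (5 bits).
Byte 2: 0xAE = 10101110 (10xxxxxx ✓), payload 101110.
Concatenate: 01110101110 = 0x3AE (11 bits → U+03AE).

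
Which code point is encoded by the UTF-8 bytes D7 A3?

Leading byte 0xD7 = 11010111 matches 110xxxxx → 2-byte sequence.
Byte 1: 0xD7 = 11010111, payload 10111 (5 bits).
Byte 2: 0xA3 = 10100011 (10xxxxxx ✓), payload 100011.
Concatenate: 10111100011 = 0x5E3 (11 bits → U+05E3).

U+05E3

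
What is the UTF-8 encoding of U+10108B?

U+10108B = 0x10108B = 1052811 decimal. In range U+10000–U+10FFFF → 4-byte form: 11110xxx 10xxxxxx 10xxxxxx 10xxxxxx.
Binary (21 bits): 100000001000010001011.
Split 3+6+6+6: 100 | 000001 | 000010 | 001011.
Byte 1: 11110100 = 0xF4.
Byte 2: 10000001 = 0x81.
Byte 3: 10000010 = 0x82.
Byte 4: 10001011 = 0x8B.

F4 81 82 8B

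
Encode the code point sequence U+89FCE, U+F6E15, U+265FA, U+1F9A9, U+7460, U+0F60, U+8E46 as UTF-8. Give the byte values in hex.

F2 89 BF 8E F3 B6 B8 95 F0 A6 97 BA F0 9F A6 A9 E7 91 A0 E0 BD A0 E8 B9 86

U+89FCE: 4-byte form → F2 89 BF 8E.
U+F6E15: 4-byte form → F3 B6 B8 95.
U+265FA: 4-byte form → F0 A6 97 BA.
U+1F9A9: 4-byte form → F0 9F A6 A9.
U+7460: 3-byte form → E7 91 A0.
U+0F60: 3-byte form → E0 BD A0.
U+8E46: 3-byte form → E8 B9 86.
Concatenated (25 bytes): F2 89 BF 8E F3 B6 B8 95 F0 A6 97 BA F0 9F A6 A9 E7 91 A0 E0 BD A0 E8 B9 86.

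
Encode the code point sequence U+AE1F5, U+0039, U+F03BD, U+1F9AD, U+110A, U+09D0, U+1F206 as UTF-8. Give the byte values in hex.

F2 AE 87 B5 39 F3 B0 8E BD F0 9F A6 AD E1 84 8A E0 A7 90 F0 9F 88 86

U+AE1F5: 4-byte form → F2 AE 87 B5.
U+0039: 1-byte form → 39.
U+F03BD: 4-byte form → F3 B0 8E BD.
U+1F9AD: 4-byte form → F0 9F A6 AD.
U+110A: 3-byte form → E1 84 8A.
U+09D0: 3-byte form → E0 A7 90.
U+1F206: 4-byte form → F0 9F 88 86.
Concatenated (23 bytes): F2 AE 87 B5 39 F3 B0 8E BD F0 9F A6 AD E1 84 8A E0 A7 90 F0 9F 88 86.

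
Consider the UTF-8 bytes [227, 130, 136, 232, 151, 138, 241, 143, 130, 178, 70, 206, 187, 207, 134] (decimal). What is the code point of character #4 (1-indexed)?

U+0046

Offset 0: leading byte 0xE3 = 11100011 → 3-byte char #1 = E3 82 88.
Offset 3: leading byte 0xE8 = 11101000 → 3-byte char #2 = E8 97 8A.
Offset 6: leading byte 0xF1 = 11110001 → 4-byte char #3 = F1 8F 82 B2.
Offset 10: leading byte 0x46 = 01000110 → 1-byte char #4 = 46.
Leading byte 0x46 = 01000110 matches 0xxxxxxx → 1-byte sequence.
Byte 1: 0x46 = 01000110, payload 1000110 (7 bits).
Concatenate: 1000110 = 0x46 (7 bits → U+0046).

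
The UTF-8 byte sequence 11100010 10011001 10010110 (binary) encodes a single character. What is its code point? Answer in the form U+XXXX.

U+2656

Leading byte 0xE2 = 11100010 matches 1110xxxx → 3-byte sequence.
Byte 1: 0xE2 = 11100010, payload 0010 (4 bits).
Byte 2: 0x99 = 10011001 (10xxxxxx ✓), payload 011001.
Byte 3: 0x96 = 10010110 (10xxxxxx ✓), payload 010110.
Concatenate: 0010011001010110 = 0x2656 (16 bits → U+2656).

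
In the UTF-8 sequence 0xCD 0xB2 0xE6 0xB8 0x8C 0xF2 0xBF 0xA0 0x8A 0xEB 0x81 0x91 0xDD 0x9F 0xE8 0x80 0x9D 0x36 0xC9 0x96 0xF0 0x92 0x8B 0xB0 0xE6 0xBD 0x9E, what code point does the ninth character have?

U+122F0

Offset 0: leading byte 0xCD = 11001101 → 2-byte char #1 = CD B2.
Offset 2: leading byte 0xE6 = 11100110 → 3-byte char #2 = E6 B8 8C.
Offset 5: leading byte 0xF2 = 11110010 → 4-byte char #3 = F2 BF A0 8A.
Offset 9: leading byte 0xEB = 11101011 → 3-byte char #4 = EB 81 91.
Offset 12: leading byte 0xDD = 11011101 → 2-byte char #5 = DD 9F.
Offset 14: leading byte 0xE8 = 11101000 → 3-byte char #6 = E8 80 9D.
Offset 17: leading byte 0x36 = 00110110 → 1-byte char #7 = 36.
Offset 18: leading byte 0xC9 = 11001001 → 2-byte char #8 = C9 96.
Offset 20: leading byte 0xF0 = 11110000 → 4-byte char #9 = F0 92 8B B0.
Leading byte 0xF0 = 11110000 matches 11110xxx → 4-byte sequence.
Byte 1: 0xF0 = 11110000, payload 000 (3 bits).
Byte 2: 0x92 = 10010010 (10xxxxxx ✓), payload 010010.
Byte 3: 0x8B = 10001011 (10xxxxxx ✓), payload 001011.
Byte 4: 0xB0 = 10110000 (10xxxxxx ✓), payload 110000.
Concatenate: 000010010001011110000 = 0x122F0 (21 bits → U+122F0).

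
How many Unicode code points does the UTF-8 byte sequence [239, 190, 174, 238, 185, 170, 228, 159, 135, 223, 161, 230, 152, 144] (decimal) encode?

Byte at offset 0: 0xEF = 11101111 → 3-byte char (#1). Advance 3.
Byte at offset 3: 0xEE = 11101110 → 3-byte char (#2). Advance 3.
Byte at offset 6: 0xE4 = 11100100 → 3-byte char (#3). Advance 3.
Byte at offset 9: 0xDF = 11011111 → 2-byte char (#4). Advance 2.
Byte at offset 11: 0xE6 = 11100110 → 3-byte char (#5). Advance 3.
Reached end at offset 14 after 5 code points.

5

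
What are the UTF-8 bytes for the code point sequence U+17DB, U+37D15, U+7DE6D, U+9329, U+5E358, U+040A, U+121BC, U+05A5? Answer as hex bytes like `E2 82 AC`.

E1 9F 9B F0 B7 B4 95 F1 BD B9 AD E9 8C A9 F1 9E 8D 98 D0 8A F0 92 86 BC D6 A5

U+17DB: 3-byte form → E1 9F 9B.
U+37D15: 4-byte form → F0 B7 B4 95.
U+7DE6D: 4-byte form → F1 BD B9 AD.
U+9329: 3-byte form → E9 8C A9.
U+5E358: 4-byte form → F1 9E 8D 98.
U+040A: 2-byte form → D0 8A.
U+121BC: 4-byte form → F0 92 86 BC.
U+05A5: 2-byte form → D6 A5.
Concatenated (26 bytes): E1 9F 9B F0 B7 B4 95 F1 BD B9 AD E9 8C A9 F1 9E 8D 98 D0 8A F0 92 86 BC D6 A5.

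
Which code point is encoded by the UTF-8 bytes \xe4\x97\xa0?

Leading byte 0xE4 = 11100100 matches 1110xxxx → 3-byte sequence.
Byte 1: 0xE4 = 11100100, payload 0100 (4 bits).
Byte 2: 0x97 = 10010111 (10xxxxxx ✓), payload 010111.
Byte 3: 0xA0 = 10100000 (10xxxxxx ✓), payload 100000.
Concatenate: 0100010111100000 = 0x45E0 (16 bits → U+45E0).

U+45E0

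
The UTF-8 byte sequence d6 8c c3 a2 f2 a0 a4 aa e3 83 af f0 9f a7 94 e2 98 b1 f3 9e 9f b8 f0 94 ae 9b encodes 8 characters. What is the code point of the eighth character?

Offset 0: leading byte 0xD6 = 11010110 → 2-byte char #1 = D6 8C.
Offset 2: leading byte 0xC3 = 11000011 → 2-byte char #2 = C3 A2.
Offset 4: leading byte 0xF2 = 11110010 → 4-byte char #3 = F2 A0 A4 AA.
Offset 8: leading byte 0xE3 = 11100011 → 3-byte char #4 = E3 83 AF.
Offset 11: leading byte 0xF0 = 11110000 → 4-byte char #5 = F0 9F A7 94.
Offset 15: leading byte 0xE2 = 11100010 → 3-byte char #6 = E2 98 B1.
Offset 18: leading byte 0xF3 = 11110011 → 4-byte char #7 = F3 9E 9F B8.
Offset 22: leading byte 0xF0 = 11110000 → 4-byte char #8 = F0 94 AE 9B.
Leading byte 0xF0 = 11110000 matches 11110xxx → 4-byte sequence.
Byte 1: 0xF0 = 11110000, payload 000 (3 bits).
Byte 2: 0x94 = 10010100 (10xxxxxx ✓), payload 010100.
Byte 3: 0xAE = 10101110 (10xxxxxx ✓), payload 101110.
Byte 4: 0x9B = 10011011 (10xxxxxx ✓), payload 011011.
Concatenate: 000010100101110011011 = 0x14B9B (21 bits → U+14B9B).

U+14B9B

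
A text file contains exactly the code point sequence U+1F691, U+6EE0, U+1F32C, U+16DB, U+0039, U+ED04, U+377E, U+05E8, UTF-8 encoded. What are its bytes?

F0 9F 9A 91 E6 BB A0 F0 9F 8C AC E1 9B 9B 39 EE B4 84 E3 9D BE D7 A8

U+1F691: 4-byte form → F0 9F 9A 91.
U+6EE0: 3-byte form → E6 BB A0.
U+1F32C: 4-byte form → F0 9F 8C AC.
U+16DB: 3-byte form → E1 9B 9B.
U+0039: 1-byte form → 39.
U+ED04: 3-byte form → EE B4 84.
U+377E: 3-byte form → E3 9D BE.
U+05E8: 2-byte form → D7 A8.
Concatenated (23 bytes): F0 9F 9A 91 E6 BB A0 F0 9F 8C AC E1 9B 9B 39 EE B4 84 E3 9D BE D7 A8.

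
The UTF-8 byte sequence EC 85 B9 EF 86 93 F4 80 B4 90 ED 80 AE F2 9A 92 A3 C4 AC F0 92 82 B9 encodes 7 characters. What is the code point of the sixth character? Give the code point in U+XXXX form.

Offset 0: leading byte 0xEC = 11101100 → 3-byte char #1 = EC 85 B9.
Offset 3: leading byte 0xEF = 11101111 → 3-byte char #2 = EF 86 93.
Offset 6: leading byte 0xF4 = 11110100 → 4-byte char #3 = F4 80 B4 90.
Offset 10: leading byte 0xED = 11101101 → 3-byte char #4 = ED 80 AE.
Offset 13: leading byte 0xF2 = 11110010 → 4-byte char #5 = F2 9A 92 A3.
Offset 17: leading byte 0xC4 = 11000100 → 2-byte char #6 = C4 AC.
Leading byte 0xC4 = 11000100 matches 110xxxxx → 2-byte sequence.
Byte 1: 0xC4 = 11000100, payload 00100 (5 bits).
Byte 2: 0xAC = 10101100 (10xxxxxx ✓), payload 101100.
Concatenate: 00100101100 = 0x12C (11 bits → U+012C).

U+012C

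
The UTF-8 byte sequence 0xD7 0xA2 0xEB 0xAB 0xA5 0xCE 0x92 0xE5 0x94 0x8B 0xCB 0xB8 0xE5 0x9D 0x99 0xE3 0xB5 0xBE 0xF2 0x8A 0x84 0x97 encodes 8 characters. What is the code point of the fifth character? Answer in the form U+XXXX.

Offset 0: leading byte 0xD7 = 11010111 → 2-byte char #1 = D7 A2.
Offset 2: leading byte 0xEB = 11101011 → 3-byte char #2 = EB AB A5.
Offset 5: leading byte 0xCE = 11001110 → 2-byte char #3 = CE 92.
Offset 7: leading byte 0xE5 = 11100101 → 3-byte char #4 = E5 94 8B.
Offset 10: leading byte 0xCB = 11001011 → 2-byte char #5 = CB B8.
Leading byte 0xCB = 11001011 matches 110xxxxx → 2-byte sequence.
Byte 1: 0xCB = 11001011, payload 01011 (5 bits).
Byte 2: 0xB8 = 10111000 (10xxxxxx ✓), payload 111000.
Concatenate: 01011111000 = 0x2F8 (11 bits → U+02F8).

U+02F8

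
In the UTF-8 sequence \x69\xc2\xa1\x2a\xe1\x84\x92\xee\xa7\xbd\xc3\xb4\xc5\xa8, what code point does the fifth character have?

Offset 0: leading byte 0x69 = 01101001 → 1-byte char #1 = 69.
Offset 1: leading byte 0xC2 = 11000010 → 2-byte char #2 = C2 A1.
Offset 3: leading byte 0x2A = 00101010 → 1-byte char #3 = 2A.
Offset 4: leading byte 0xE1 = 11100001 → 3-byte char #4 = E1 84 92.
Offset 7: leading byte 0xEE = 11101110 → 3-byte char #5 = EE A7 BD.
Leading byte 0xEE = 11101110 matches 1110xxxx → 3-byte sequence.
Byte 1: 0xEE = 11101110, payload 1110 (4 bits).
Byte 2: 0xA7 = 10100111 (10xxxxxx ✓), payload 100111.
Byte 3: 0xBD = 10111101 (10xxxxxx ✓), payload 111101.
Concatenate: 1110100111111101 = 0xE9FD (16 bits → U+E9FD).

U+E9FD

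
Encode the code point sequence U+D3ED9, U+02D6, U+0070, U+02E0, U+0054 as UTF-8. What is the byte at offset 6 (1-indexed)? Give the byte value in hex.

1-indexed offset 6 is 0-indexed offset 5.
U+D3ED9 → 4-byte form F3 93 BB 99 at offsets 0–3.
U+02D6 → 2-byte form CB 96 at offsets 4–5.
Offset 5 falls in char 2's range; it's byte 2 of CB 96 = 0x96.

0x96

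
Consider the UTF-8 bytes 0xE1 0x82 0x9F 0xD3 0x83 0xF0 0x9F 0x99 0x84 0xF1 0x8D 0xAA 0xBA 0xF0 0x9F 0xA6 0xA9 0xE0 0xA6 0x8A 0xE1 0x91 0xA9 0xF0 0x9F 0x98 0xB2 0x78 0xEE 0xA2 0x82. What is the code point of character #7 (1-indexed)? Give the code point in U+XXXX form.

U+1469

Offset 0: leading byte 0xE1 = 11100001 → 3-byte char #1 = E1 82 9F.
Offset 3: leading byte 0xD3 = 11010011 → 2-byte char #2 = D3 83.
Offset 5: leading byte 0xF0 = 11110000 → 4-byte char #3 = F0 9F 99 84.
Offset 9: leading byte 0xF1 = 11110001 → 4-byte char #4 = F1 8D AA BA.
Offset 13: leading byte 0xF0 = 11110000 → 4-byte char #5 = F0 9F A6 A9.
Offset 17: leading byte 0xE0 = 11100000 → 3-byte char #6 = E0 A6 8A.
Offset 20: leading byte 0xE1 = 11100001 → 3-byte char #7 = E1 91 A9.
Leading byte 0xE1 = 11100001 matches 1110xxxx → 3-byte sequence.
Byte 1: 0xE1 = 11100001, payload 0001 (4 bits).
Byte 2: 0x91 = 10010001 (10xxxxxx ✓), payload 010001.
Byte 3: 0xA9 = 10101001 (10xxxxxx ✓), payload 101001.
Concatenate: 0001010001101001 = 0x1469 (16 bits → U+1469).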